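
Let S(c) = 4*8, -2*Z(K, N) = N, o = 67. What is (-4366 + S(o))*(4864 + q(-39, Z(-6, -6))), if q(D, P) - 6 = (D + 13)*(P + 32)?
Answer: -17162640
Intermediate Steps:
Z(K, N) = -N/2
q(D, P) = 6 + (13 + D)*(32 + P) (q(D, P) = 6 + (D + 13)*(P + 32) = 6 + (13 + D)*(32 + P))
S(c) = 32
(-4366 + S(o))*(4864 + q(-39, Z(-6, -6))) = (-4366 + 32)*(4864 + (422 + 13*(-½*(-6)) + 32*(-39) - (-39)*(-6)/2)) = -4334*(4864 + (422 + 13*3 - 1248 - 39*3)) = -4334*(4864 + (422 + 39 - 1248 - 117)) = -4334*(4864 - 904) = -4334*3960 = -17162640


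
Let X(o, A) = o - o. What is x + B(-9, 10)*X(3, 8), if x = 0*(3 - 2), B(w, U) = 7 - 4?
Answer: 0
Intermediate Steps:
B(w, U) = 3
X(o, A) = 0
x = 0 (x = 0*1 = 0)
x + B(-9, 10)*X(3, 8) = 0 + 3*0 = 0 + 0 = 0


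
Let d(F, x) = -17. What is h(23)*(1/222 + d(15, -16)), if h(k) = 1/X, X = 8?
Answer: -3773/1776 ≈ -2.1244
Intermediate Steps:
h(k) = 1/8
h(23)*(1/222 + d(15, -16)) = (1/222 - 17)/8 = (1/8)*(-3773/222) = -3773/1776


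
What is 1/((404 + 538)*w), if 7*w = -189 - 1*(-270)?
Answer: 7/76302 ≈ 9.1741e-5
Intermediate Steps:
w = 81/7 (w = (-189 - 1*(-270))/7 = (-189 + 270)/7 = (⅐)*81 = 81/7 ≈ 11.571)
1/((404 + 538)*w) = 1/((404 + 538)*(81/7)) = (7/81)/942 = (1/942)*(7/81) = 7/76302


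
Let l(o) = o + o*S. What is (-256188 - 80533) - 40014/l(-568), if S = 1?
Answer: -191237521/568 ≈ -3.3669e+5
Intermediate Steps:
l(o) = 2*o (l(o) = o + o*1 = o + o = 2*o)
(-256188 - 80533) - 40014/l(-568) = (-256188 - 80533) - 40014/(2*(-568)) = -336721 - 40014/(-1136) = -336721 - 40014*(-1/1136) = -336721 + 20007/568 = -191237521/568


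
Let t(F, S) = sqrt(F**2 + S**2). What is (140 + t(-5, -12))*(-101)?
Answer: -15453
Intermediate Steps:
(140 + t(-5, -12))*(-101) = (140 + sqrt((-5)**2 + (-12)**2))*(-101) = (140 + sqrt(25 + 144))*(-101) = (140 + sqrt(169))*(-101) = (140 + 13)*(-101) = 153*(-101) = -15453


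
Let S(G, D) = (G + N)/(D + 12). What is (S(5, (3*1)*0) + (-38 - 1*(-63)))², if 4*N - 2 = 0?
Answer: 373321/576 ≈ 648.13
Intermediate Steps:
N = ½ (N = ½ + (¼)*0 = ½ + 0 = ½ ≈ 0.50000)
S(G, D) = (½ + G)/(12 + D) (S(G, D) = (G + ½)/(D + 12) = (½ + G)/(12 + D))
(S(5, (3*1)*0) + (-38 - 1*(-63)))² = ((½ + 5)/(12 + (3*1)*0) + (-38 - 1*(-63)))² = ((11/2)/(12 + 3*0) + (-38 + 63))² = ((11/2)/(12 + 0) + 25)² = ((11/2)/12 + 25)² = ((1/12)*(11/2) + 25)² = (11/24 + 25)² = (611/24)² = 373321/576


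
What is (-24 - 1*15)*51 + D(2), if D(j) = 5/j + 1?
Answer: -3971/2 ≈ -1985.5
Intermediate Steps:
D(j) = 1 + 5/j
(-24 - 1*15)*51 + D(2) = (-24 - 1*15)*51 + (5 + 2)/2 = (-24 - 15)*51 + (1/2)*7 = -39*51 + 7/2 = -1989 + 7/2 = -3971/2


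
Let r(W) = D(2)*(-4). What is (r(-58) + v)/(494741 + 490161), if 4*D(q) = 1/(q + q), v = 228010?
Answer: 912039/3939608 ≈ 0.23150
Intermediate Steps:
D(q) = 1/(8*q) (D(q) = 1/(4*(q + q)) = 1/(4*((2*q))) = (1/(2*q))/4 = 1/(8*q))
r(W) = -¼ (r(W) = ((⅛)/2)*(-4) = ((⅛)*(½))*(-4) = (1/16)*(-4) = -¼)
(r(-58) + v)/(494741 + 490161) = (-¼ + 228010)/(494741 + 490161) = (912039/4)/984902 = (912039/4)*(1/984902) = 912039/3939608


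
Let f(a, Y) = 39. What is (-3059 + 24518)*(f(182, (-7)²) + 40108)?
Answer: 861514473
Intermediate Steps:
(-3059 + 24518)*(f(182, (-7)²) + 40108) = (-3059 + 24518)*(39 + 40108) = 21459*40147 = 861514473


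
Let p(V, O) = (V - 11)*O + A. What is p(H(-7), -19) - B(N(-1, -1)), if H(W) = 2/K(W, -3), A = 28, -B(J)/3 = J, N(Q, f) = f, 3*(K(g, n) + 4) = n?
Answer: 1208/5 ≈ 241.60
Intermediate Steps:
K(g, n) = -4 + n/3
B(J) = -3*J
H(W) = -2/5 (H(W) = 2/(-4 + (1/3)*(-3)) = 2/(-4 - 1) = 2/(-5) = 2*(-1/5) = -2/5)
p(V, O) = 28 + O*(-11 + V) (p(V, O) = (V - 11)*O + 28 = (-11 + V)*O + 28 = O*(-11 + V) + 28 = 28 + O*(-11 + V))
p(H(-7), -19) - B(N(-1, -1)) = (28 - 11*(-19) - 19*(-2/5)) - (-3)*(-1) = (28 + 209 + 38/5) - 1*3 = 1223/5 - 3 = 1208/5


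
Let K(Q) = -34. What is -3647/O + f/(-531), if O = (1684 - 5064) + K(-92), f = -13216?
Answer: 265853/10242 ≈ 25.957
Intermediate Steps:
O = -3414 (O = (1684 - 5064) - 34 = -3380 - 34 = -3414)
-3647/O + f/(-531) = -3647/(-3414) - 13216/(-531) = -3647*(-1/3414) - 13216*(-1/531) = 3647/3414 + 224/9 = 265853/10242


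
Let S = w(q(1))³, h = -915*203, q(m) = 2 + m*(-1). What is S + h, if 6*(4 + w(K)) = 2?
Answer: -5016446/27 ≈ -1.8579e+5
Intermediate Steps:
q(m) = 2 - m
h = -185745
w(K) = -11/3 (w(K) = -4 + (⅙)*2 = -4 + ⅓ = -11/3)
S = -1331/27 (S = (-11/3)³ = -1331/27 ≈ -49.296)
S + h = -1331/27 - 185745 = -5016446/27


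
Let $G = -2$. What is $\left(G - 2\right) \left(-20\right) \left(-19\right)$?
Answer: $-1520$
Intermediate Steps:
$\left(G - 2\right) \left(-20\right) \left(-19\right) = \left(-2 - 2\right) \left(-20\right) \left(-19\right) = \left(-4\right) \left(-20\right) \left(-19\right) = 80 \left(-19\right) = -1520$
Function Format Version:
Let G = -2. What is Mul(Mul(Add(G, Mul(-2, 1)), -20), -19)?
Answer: -1520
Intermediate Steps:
Mul(Mul(Add(G, Mul(-2, 1)), -20), -19) = Mul(Mul(Add(-2, Mul(-2, 1)), -20), -19) = Mul(Mul(Add(-2, -2), -20), -19) = Mul(Mul(-4, -20), -19) = Mul(80, -19) = -1520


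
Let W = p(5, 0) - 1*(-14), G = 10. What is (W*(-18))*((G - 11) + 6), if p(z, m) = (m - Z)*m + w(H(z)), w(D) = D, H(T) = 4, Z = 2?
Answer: -1620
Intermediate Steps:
p(z, m) = 4 + m*(-2 + m) (p(z, m) = (m - 1*2)*m + 4 = (m - 2)*m + 4 = (-2 + m)*m + 4 = m*(-2 + m) + 4 = 4 + m*(-2 + m))
W = 18 (W = (4 + 0² - 2*0) - 1*(-14) = (4 + 0 + 0) + 14 = 4 + 14 = 18)
(W*(-18))*((G - 11) + 6) = (18*(-18))*((10 - 11) + 6) = -324*(-1 + 6) = -324*5 = -1620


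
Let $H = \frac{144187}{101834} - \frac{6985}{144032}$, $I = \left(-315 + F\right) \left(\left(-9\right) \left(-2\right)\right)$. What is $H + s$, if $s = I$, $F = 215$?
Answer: $- \frac{13190591103453}{7333677344} \approx -1798.6$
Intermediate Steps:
$I = -1800$ ($I = \left(-315 + 215\right) \left(\left(-9\right) \left(-2\right)\right) = \left(-100\right) 18 = -1800$)
$s = -1800$
$H = \frac{10028115747}{7333677344}$ ($H = 144187 \cdot \frac{1}{101834} - \frac{6985}{144032} = \frac{144187}{101834} - \frac{6985}{144032} = \frac{10028115747}{7333677344} \approx 1.3674$)
$H + s = \frac{10028115747}{7333677344} - 1800 = - \frac{13190591103453}{7333677344}$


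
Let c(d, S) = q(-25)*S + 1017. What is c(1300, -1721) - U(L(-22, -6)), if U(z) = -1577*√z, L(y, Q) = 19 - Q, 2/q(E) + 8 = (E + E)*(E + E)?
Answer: 11090171/1246 ≈ 8900.6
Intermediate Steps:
q(E) = 2/(-8 + 4*E²) (q(E) = 2/(-8 + (E + E)*(E + E)) = 2/(-8 + (2*E)*(2*E)) = 2/(-8 + 4*E²))
c(d, S) = 1017 + S/1246 (c(d, S) = (1/(2*(-2 + (-25)²)))*S + 1017 = (1/(2*(-2 + 625)))*S + 1017 = ((½)/623)*S + 1017 = ((½)*(1/623))*S + 1017 = S/1246 + 1017 = 1017 + S/1246)
c(1300, -1721) - U(L(-22, -6)) = (1017 + (1/1246)*(-1721)) - (-1577)*√(19 - 1*(-6)) = (1017 - 1721/1246) - (-1577)*√(19 + 6) = 1265461/1246 - (-1577)*√25 = 1265461/1246 - (-1577)*5 = 1265461/1246 - 1*(-7885) = 1265461/1246 + 7885 = 11090171/1246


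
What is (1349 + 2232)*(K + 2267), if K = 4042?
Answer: 22592529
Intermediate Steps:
(1349 + 2232)*(K + 2267) = (1349 + 2232)*(4042 + 2267) = 3581*6309 = 22592529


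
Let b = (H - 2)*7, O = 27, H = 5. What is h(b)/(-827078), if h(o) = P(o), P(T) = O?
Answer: -27/827078 ≈ -3.2645e-5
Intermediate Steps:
P(T) = 27
b = 21 (b = (5 - 2)*7 = 3*7 = 21)
h(o) = 27
h(b)/(-827078) = 27/(-827078) = 27*(-1/827078) = -27/827078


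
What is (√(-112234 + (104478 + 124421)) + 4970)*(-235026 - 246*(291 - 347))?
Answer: -1099612500 - 221250*√116665 ≈ -1.1752e+9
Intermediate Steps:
(√(-112234 + (104478 + 124421)) + 4970)*(-235026 - 246*(291 - 347)) = (√(-112234 + 228899) + 4970)*(-235026 - 246*(-56)) = (√116665 + 4970)*(-235026 + 13776) = (4970 + √116665)*(-221250) = -1099612500 - 221250*√116665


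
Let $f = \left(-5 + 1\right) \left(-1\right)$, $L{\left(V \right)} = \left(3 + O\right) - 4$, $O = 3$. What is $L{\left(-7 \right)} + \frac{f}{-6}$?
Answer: $\frac{4}{3} \approx 1.3333$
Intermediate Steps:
$L{\left(V \right)} = 2$ ($L{\left(V \right)} = \left(3 + 3\right) - 4 = 6 - 4 = 2$)
$f = 4$ ($f = \left(-4\right) \left(-1\right) = 4$)
$L{\left(-7 \right)} + \frac{f}{-6} = 2 + \frac{1}{-6} \cdot 4 = 2 - \frac{2}{3} = \frac{4}{3}$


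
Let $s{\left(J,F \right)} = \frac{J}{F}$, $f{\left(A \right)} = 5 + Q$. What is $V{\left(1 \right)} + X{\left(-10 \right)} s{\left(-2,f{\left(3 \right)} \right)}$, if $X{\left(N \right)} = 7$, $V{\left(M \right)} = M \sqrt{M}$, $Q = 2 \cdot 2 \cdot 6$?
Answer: $\frac{15}{29} \approx 0.51724$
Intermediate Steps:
$Q = 24$ ($Q = 4 \cdot 6 = 24$)
$f{\left(A \right)} = 29$ ($f{\left(A \right)} = 5 + 24 = 29$)
$V{\left(M \right)} = M^{\frac{3}{2}}$
$V{\left(1 \right)} + X{\left(-10 \right)} s{\left(-2,f{\left(3 \right)} \right)} = 1^{\frac{3}{2}} + 7 \left(- \frac{2}{29}\right) = 1 + 7 \left(\left(-2\right) \frac{1}{29}\right) = 1 + 7 \left(- \frac{2}{29}\right) = 1 - \frac{14}{29} = \frac{15}{29}$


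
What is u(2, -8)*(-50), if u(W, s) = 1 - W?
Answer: 50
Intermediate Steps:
u(2, -8)*(-50) = (1 - 1*2)*(-50) = (1 - 2)*(-50) = -1*(-50) = 50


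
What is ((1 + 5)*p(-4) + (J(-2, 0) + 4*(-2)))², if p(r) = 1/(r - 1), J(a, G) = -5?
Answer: 5041/25 ≈ 201.64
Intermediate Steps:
p(r) = 1/(-1 + r)
((1 + 5)*p(-4) + (J(-2, 0) + 4*(-2)))² = ((1 + 5)/(-1 - 4) + (-5 + 4*(-2)))² = (6/(-5) + (-5 - 8))² = (6*(-⅕) - 13)² = (-6/5 - 13)² = (-71/5)² = 5041/25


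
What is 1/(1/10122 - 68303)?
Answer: -10122/691362965 ≈ -1.4641e-5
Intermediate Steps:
1/(1/10122 - 68303) = 1/(-691362965/10122) = -10122/691362965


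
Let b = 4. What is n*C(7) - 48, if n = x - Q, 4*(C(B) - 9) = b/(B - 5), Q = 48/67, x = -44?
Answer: -31678/67 ≈ -472.81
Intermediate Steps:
Q = 48/67 (Q = 48*(1/67) = 48/67 ≈ 0.71642)
C(B) = 9 + 1/(-5 + B) (C(B) = 9 + (4/(B - 5))/4 = 9 + (4/(-5 + B))/4 = 9 + 1/(-5 + B))
n = -2996/67 (n = -44 - 1*48/67 = -44 - 48/67 = -2996/67 ≈ -44.716)
n*C(7) - 48 = -2996*(-44 + 9*7)/(67*(-5 + 7)) - 48 = -2996*(-44 + 63)/(67*2) - 48 = -1498*19/67 - 48 = -2996/67*19/2 - 48 = -28462/67 - 48 = -31678/67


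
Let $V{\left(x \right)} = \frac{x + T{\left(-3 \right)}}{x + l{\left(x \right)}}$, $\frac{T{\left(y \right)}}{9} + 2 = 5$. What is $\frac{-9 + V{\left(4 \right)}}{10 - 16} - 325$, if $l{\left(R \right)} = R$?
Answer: $- \frac{15559}{48} \approx -324.15$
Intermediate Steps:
$T{\left(y \right)} = 27$ ($T{\left(y \right)} = -18 + 9 \cdot 5 = -18 + 45 = 27$)
$V{\left(x \right)} = \frac{27 + x}{2 x}$ ($V{\left(x \right)} = \frac{x + 27}{x + x} = \frac{27 + x}{2 x}$)
$\frac{-9 + V{\left(4 \right)}}{10 - 16} - 325 = \frac{-9 + \frac{27 + 4}{2 \cdot 4}}{10 - 16} - 325 = \frac{-9 + \frac{1}{2} \cdot \frac{1}{4} \cdot 31}{-6} - 325 = \left(-9 + \frac{31}{8}\right) \left(- \frac{1}{6}\right) - 325 = \left(- \frac{41}{8}\right) \left(- \frac{1}{6}\right) - 325 = \frac{41}{48} - 325 = - \frac{15559}{48}$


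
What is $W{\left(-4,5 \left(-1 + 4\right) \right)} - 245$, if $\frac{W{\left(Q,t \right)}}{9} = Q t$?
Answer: $-785$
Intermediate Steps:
$W{\left(Q,t \right)} = 9 Q t$
$W{\left(-4,5 \left(-1 + 4\right) \right)} - 245 = 9 \left(-4\right) 5 \left(-1 + 4\right) - 245 = 9 \left(-4\right) 5 \cdot 3 - 245 = 9 \left(-4\right) 15 - 245 = -540 - 245 = -785$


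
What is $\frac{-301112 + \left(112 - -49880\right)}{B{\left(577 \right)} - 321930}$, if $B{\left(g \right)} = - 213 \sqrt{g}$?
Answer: $\frac{8982562400}{11512527443} - \frac{17829520 \sqrt{577}}{34537582329} \approx 0.76784$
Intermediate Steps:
$\frac{-301112 + \left(112 - -49880\right)}{B{\left(577 \right)} - 321930} = \frac{-301112 + \left(112 - -49880\right)}{- 213 \sqrt{577} - 321930} = \frac{-301112 + \left(112 + 49880\right)}{-321930 - 213 \sqrt{577}} = \frac{-301112 + 49992}{-321930 - 213 \sqrt{577}} = - \frac{251120}{-321930 - 213 \sqrt{577}}$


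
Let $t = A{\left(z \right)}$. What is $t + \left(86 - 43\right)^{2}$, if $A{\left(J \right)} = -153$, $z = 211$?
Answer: $1696$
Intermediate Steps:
$t = -153$
$t + \left(86 - 43\right)^{2} = -153 + \left(86 - 43\right)^{2} = -153 + 43^{2} = -153 + 1849 = 1696$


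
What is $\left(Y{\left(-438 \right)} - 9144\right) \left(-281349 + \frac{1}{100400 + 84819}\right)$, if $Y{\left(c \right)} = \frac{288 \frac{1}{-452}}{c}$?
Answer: $\frac{3930686099310322920}{1527871531} \approx 2.5727 \cdot 10^{9}$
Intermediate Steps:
$Y{\left(c \right)} = - \frac{72}{113 c}$ ($Y{\left(c \right)} = \frac{288 \left(- \frac{1}{452}\right)}{c} = - \frac{72}{113 c}$)
$\left(Y{\left(-438 \right)} - 9144\right) \left(-281349 + \frac{1}{100400 + 84819}\right) = \left(- \frac{72}{113 \left(-438\right)} - 9144\right) \left(-281349 + \frac{1}{100400 + 84819}\right) = \left(\left(- \frac{72}{113}\right) \left(- \frac{1}{438}\right) + \left(-33534 + 24390\right)\right) \left(-281349 + \frac{1}{185219}\right) = \left(\frac{12}{8249} - 9144\right) \left(-281349 + \frac{1}{185219}\right) = \left(- \frac{75428844}{8249}\right) \left(- \frac{52111180430}{185219}\right) = \frac{3930686099310322920}{1527871531}$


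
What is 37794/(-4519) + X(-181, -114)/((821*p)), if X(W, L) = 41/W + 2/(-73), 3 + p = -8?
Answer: -409983133867/49021538087 ≈ -8.3633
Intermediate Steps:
p = -11 (p = -3 - 8 = -11)
X(W, L) = -2/73 + 41/W (X(W, L) = 41/W + 2*(-1/73) = 41/W - 2/73 = -2/73 + 41/W)
37794/(-4519) + X(-181, -114)/((821*p)) = 37794/(-4519) + (-2/73 + 41/(-181))/((821*(-11))) = 37794*(-1/4519) + (-2/73 + 41*(-1/181))/(-9031) = -37794/4519 + (-2/73 - 41/181)*(-1/9031) = -37794/4519 - 3355/13213*(-1/9031) = -37794/4519 + 305/10847873 = -409983133867/49021538087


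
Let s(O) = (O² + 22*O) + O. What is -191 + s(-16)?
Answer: -303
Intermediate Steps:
s(O) = O² + 23*O
-191 + s(-16) = -191 - 16*(23 - 16) = -191 - 16*7 = -191 - 112 = -303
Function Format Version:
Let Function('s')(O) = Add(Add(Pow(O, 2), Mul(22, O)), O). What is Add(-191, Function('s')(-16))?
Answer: -303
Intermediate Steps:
Function('s')(O) = Add(Pow(O, 2), Mul(23, O))
Add(-191, Function('s')(-16)) = Add(-191, Mul(-16, Add(23, -16))) = Add(-191, Mul(-16, 7)) = Add(-191, -112) = -303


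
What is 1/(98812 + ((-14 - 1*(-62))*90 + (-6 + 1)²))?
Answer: 1/103157 ≈ 9.6940e-6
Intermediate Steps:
1/(98812 + ((-14 - 1*(-62))*90 + (-6 + 1)²)) = 1/(98812 + ((-14 + 62)*90 + (-5)²)) = 1/(98812 + (48*90 + 25)) = 1/(98812 + (4320 + 25)) = 1/(98812 + 4345) = 1/103157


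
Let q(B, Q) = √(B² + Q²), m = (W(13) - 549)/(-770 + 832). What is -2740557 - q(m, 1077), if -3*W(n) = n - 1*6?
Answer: -2740557 - 5*√401316394/93 ≈ -2.7416e+6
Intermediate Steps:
W(n) = 2 - n/3 (W(n) = -(n - 1*6)/3 = -(n - 6)/3 = -(-6 + n)/3 = 2 - n/3)
m = -827/93 (m = ((2 - ⅓*13) - 549)/(-770 + 832) = ((2 - 13/3) - 549)/62 = (-7/3 - 549)*(1/62) = -1654/3*1/62 = -827/93 ≈ -8.8925)
-2740557 - q(m, 1077) = -2740557 - √((-827/93)² + 1077²) = -2740557 - √(683929/8649 + 1159929) = -2740557 - √(10032909850/8649) = -2740557 - 5*√401316394/93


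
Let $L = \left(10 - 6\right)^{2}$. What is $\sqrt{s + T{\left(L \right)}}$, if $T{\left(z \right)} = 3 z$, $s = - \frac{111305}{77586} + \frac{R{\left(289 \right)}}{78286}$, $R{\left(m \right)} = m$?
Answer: $\frac{\sqrt{107377354513390644267}}{1518474399} \approx 6.8242$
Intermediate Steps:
$s = - \frac{2172800219}{1518474399}$ ($s = - \frac{111305}{77586} + \frac{289}{78286} = - \frac{2172800219}{1518474399} \approx -1.4309$)
$L = 16$ ($L = 4^{2} = 16$)
$\sqrt{s + T{\left(L \right)}} = \sqrt{- \frac{2172800219}{1518474399} + 3 \cdot 16} = \sqrt{- \frac{2172800219}{1518474399} + 48} = \sqrt{\frac{70713970933}{1518474399}} = \frac{\sqrt{107377354513390644267}}{1518474399}$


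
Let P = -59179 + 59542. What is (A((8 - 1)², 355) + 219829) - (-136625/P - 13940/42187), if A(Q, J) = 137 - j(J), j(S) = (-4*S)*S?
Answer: 11094029419241/15313881 ≈ 7.2444e+5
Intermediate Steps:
j(S) = -4*S²
P = 363
A(Q, J) = 137 + 4*J² (A(Q, J) = 137 - (-4)*J² = 137 + 4*J²)
(A((8 - 1)², 355) + 219829) - (-136625/P - 13940/42187) = ((137 + 4*355²) + 219829) - (-136625/363 - 13940/42187) = ((137 + 4*126025) + 219829) - (-136625*1/363 - 13940*1/42187) = ((137 + 504100) + 219829) - (-136625/363 - 13940/42187) = (504237 + 219829) - 1*(-5768859095/15313881) = 724066 + 5768859095/15313881 = 11094029419241/15313881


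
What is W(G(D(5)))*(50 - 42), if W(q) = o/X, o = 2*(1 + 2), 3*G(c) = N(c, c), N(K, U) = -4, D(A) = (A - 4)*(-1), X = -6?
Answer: -8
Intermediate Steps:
D(A) = 4 - A (D(A) = (-4 + A)*(-1) = 4 - A)
G(c) = -4/3 (G(c) = (⅓)*(-4) = -4/3)
o = 6 (o = 2*3 = 6)
W(q) = -1 (W(q) = 6/(-6) = 6*(-⅙) = -1)
W(G(D(5)))*(50 - 42) = -(50 - 42) = -1*8 = -8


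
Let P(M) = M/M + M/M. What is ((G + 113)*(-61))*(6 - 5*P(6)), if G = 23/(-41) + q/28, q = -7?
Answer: 1122339/41 ≈ 27374.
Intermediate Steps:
G = -133/164 (G = 23/(-41) - 7/28 = 23*(-1/41) - 7*1/28 = -23/41 - ¼ = -133/164 ≈ -0.81098)
P(M) = 2 (P(M) = 1 + 1 = 2)
((G + 113)*(-61))*(6 - 5*P(6)) = ((-133/164 + 113)*(-61))*(6 - 5*2) = ((18399/164)*(-61))*(6 - 10) = -1122339/164*(-4) = 1122339/41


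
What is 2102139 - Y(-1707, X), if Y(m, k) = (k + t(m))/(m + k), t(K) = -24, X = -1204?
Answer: 6119325401/2911 ≈ 2.1021e+6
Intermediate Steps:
Y(m, k) = (-24 + k)/(k + m) (Y(m, k) = (k - 24)/(m + k) = (-24 + k)/(k + m))
2102139 - Y(-1707, X) = 2102139 - (-24 - 1204)/(-1204 - 1707) = 2102139 - (-1228)/(-2911) = 2102139 - (-1)*(-1228)/2911 = 2102139 - 1*1228/2911 = 2102139 - 1228/2911 = 6119325401/2911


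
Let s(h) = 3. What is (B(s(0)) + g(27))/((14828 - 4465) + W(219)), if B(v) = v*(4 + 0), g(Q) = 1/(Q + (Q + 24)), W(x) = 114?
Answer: 937/817206 ≈ 0.0011466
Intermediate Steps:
g(Q) = 1/(24 + 2*Q) (g(Q) = 1/(Q + (24 + Q)) = 1/(24 + 2*Q))
B(v) = 4*v (B(v) = v*4 = 4*v)
(B(s(0)) + g(27))/((14828 - 4465) + W(219)) = (4*3 + 1/(2*(12 + 27)))/((14828 - 4465) + 114) = (12 + (½)/39)/(10363 + 114) = (12 + (½)*(1/39))/10477 = (12 + 1/78)*(1/10477) = (937/78)*(1/10477) = 937/817206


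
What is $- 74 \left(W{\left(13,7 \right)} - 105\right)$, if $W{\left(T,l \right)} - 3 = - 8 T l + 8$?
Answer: $60828$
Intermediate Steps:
$W{\left(T,l \right)} = 11 - 8 T l$ ($W{\left(T,l \right)} = 3 + \left(- 8 T l + 8\right) = 3 - \left(-8 + 8 T l\right) = 11 - 8 T l$)
$- 74 \left(W{\left(13,7 \right)} - 105\right) = - 74 \left(\left(11 - 104 \cdot 7\right) - 105\right) = - 74 \left(\left(11 - 728\right) - 105\right) = - 74 \left(-717 - 105\right) = \left(-74\right) \left(-822\right) = 60828$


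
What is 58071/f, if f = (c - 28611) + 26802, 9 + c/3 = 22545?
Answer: 19357/21933 ≈ 0.88255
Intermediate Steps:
c = 67608 (c = -27 + 3*22545 = -27 + 67635 = 67608)
f = 65799 (f = (67608 - 28611) + 26802 = 38997 + 26802 = 65799)
58071/f = 58071/65799 = 58071*(1/65799) = 19357/21933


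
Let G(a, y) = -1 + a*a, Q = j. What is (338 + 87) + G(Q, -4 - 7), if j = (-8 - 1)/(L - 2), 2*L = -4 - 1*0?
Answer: 6865/16 ≈ 429.06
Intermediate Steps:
L = -2 (L = (-4 - 1*0)/2 = (-4 + 0)/2 = (½)*(-4) = -2)
j = 9/4 (j = (-8 - 1)/(-2 - 2) = -9/(-4) = -9*(-¼) = 9/4 ≈ 2.2500)
Q = 9/4 ≈ 2.2500
G(a, y) = -1 + a²
(338 + 87) + G(Q, -4 - 7) = (338 + 87) + (-1 + (9/4)²) = 425 + (-1 + 81/16) = 425 + 65/16 = 6865/16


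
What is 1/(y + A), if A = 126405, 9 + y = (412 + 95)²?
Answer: 1/383445 ≈ 2.6079e-6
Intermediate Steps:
y = 257040 (y = -9 + (412 + 95)² = -9 + 507² = -9 + 257049 = 257040)
1/(y + A) = 1/(257040 + 126405) = 1/383445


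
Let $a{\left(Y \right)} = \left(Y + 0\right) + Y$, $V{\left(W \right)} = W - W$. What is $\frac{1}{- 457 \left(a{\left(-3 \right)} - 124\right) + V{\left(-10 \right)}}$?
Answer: $\frac{1}{59410} \approx 1.6832 \cdot 10^{-5}$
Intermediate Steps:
$V{\left(W \right)} = 0$
$a{\left(Y \right)} = 2 Y$ ($a{\left(Y \right)} = Y + Y = 2 Y$)
$\frac{1}{- 457 \left(a{\left(-3 \right)} - 124\right) + V{\left(-10 \right)}} = \frac{1}{- 457 \left(2 \left(-3\right) - 124\right) + 0} = \frac{1}{- 457 \left(-6 - 124\right) + 0} = \frac{1}{\left(-457\right) \left(-130\right) + 0} = \frac{1}{59410 + 0} = \frac{1}{59410}$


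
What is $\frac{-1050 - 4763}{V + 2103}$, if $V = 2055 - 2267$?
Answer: $- \frac{5813}{1891} \approx -3.074$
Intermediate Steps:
$V = -212$
$\frac{-1050 - 4763}{V + 2103} = \frac{-1050 - 4763}{-212 + 2103} = - \frac{5813}{1891}$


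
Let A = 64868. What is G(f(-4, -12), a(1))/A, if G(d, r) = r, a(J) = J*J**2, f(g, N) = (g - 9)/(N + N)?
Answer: 1/64868 ≈ 1.5416e-5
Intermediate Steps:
f(g, N) = (-9 + g)/(2*N) (f(g, N) = (-9 + g)/((2*N)) = (-9 + g)*(1/(2*N)) = (-9 + g)/(2*N))
a(J) = J**3
G(f(-4, -12), a(1))/A = 1**3/64868 = 1*(1/64868) = 1/64868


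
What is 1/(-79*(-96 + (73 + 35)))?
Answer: -1/948 ≈ -0.0010549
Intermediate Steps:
1/(-79*(-96 + (73 + 35))) = 1/(-79*(-96 + 108)) = 1/(-79*12) = 1/(-948) = -1/948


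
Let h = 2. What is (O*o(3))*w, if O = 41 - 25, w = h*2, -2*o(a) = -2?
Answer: 64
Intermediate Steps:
o(a) = 1 (o(a) = -½*(-2) = 1)
w = 4 (w = 2*2 = 4)
O = 16
(O*o(3))*w = (16*1)*4 = 16*4 = 64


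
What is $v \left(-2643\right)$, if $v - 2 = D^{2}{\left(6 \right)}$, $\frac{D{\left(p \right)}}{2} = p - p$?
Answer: $-5286$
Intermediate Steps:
$D{\left(p \right)} = 0$ ($D{\left(p \right)} = 2 \left(p - p\right) = 2 \cdot 0 = 0$)
$v = 2$ ($v = 2 + 0^{2} = 2 + 0 = 2$)
$v \left(-2643\right) = 2 \left(-2643\right) = -5286$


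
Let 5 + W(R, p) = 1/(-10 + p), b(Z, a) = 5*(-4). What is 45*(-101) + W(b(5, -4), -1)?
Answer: -50051/11 ≈ -4550.1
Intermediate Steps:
b(Z, a) = -20
W(R, p) = -5 + 1/(-10 + p)
45*(-101) + W(b(5, -4), -1) = 45*(-101) + (51 - 5*(-1))/(-10 - 1) = -4545 + (51 + 5)/(-11) = -4545 - 1/11*56 = -4545 - 56/11 = -50051/11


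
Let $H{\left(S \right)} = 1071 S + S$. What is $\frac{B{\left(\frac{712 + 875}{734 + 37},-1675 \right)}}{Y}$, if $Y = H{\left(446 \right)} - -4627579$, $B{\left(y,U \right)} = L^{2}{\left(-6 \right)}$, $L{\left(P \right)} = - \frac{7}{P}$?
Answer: $\frac{49}{183804876} \approx 2.6659 \cdot 10^{-7}$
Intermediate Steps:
$H{\left(S \right)} = 1072 S$
$B{\left(y,U \right)} = \frac{49}{36}$ ($B{\left(y,U \right)} = \left(- \frac{7}{-6}\right)^{2} = \left(\left(-7\right) \left(- \frac{1}{6}\right)\right)^{2} = \left(\frac{7}{6}\right)^{2} = \frac{49}{36}$)
$Y = 5105691$ ($Y = 1072 \cdot 446 - -4627579 = 478112 + 4627579 = 5105691$)
$\frac{B{\left(\frac{712 + 875}{734 + 37},-1675 \right)}}{Y} = \frac{49}{36 \cdot 5105691} = \frac{49}{36} \cdot \frac{1}{5105691} = \frac{49}{183804876}$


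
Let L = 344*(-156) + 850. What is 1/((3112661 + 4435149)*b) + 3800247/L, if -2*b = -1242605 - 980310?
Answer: -31880538225983116711/443060344726823050 ≈ -71.955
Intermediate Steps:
b = 2222915/2 (b = -(-1242605 - 980310)/2 = -1/2*(-2222915) = 2222915/2 ≈ 1.1115e+6)
L = -52814 (L = -53664 + 850 = -52814)
1/((3112661 + 4435149)*b) + 3800247/L = 1/((3112661 + 4435149)*(2222915/2)) + 3800247/(-52814) = (2/2222915)/7547810 + 3800247*(-1/52814) = (1/7547810)*(2/2222915) - 3800247/52814 = 1/8389070033075 - 3800247/52814 = -31880538225983116711/443060344726823050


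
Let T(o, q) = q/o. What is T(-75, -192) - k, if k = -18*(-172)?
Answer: -77336/25 ≈ -3093.4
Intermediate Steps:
k = 3096
T(-75, -192) - k = -192/(-75) - 1*3096 = -192*(-1/75) - 3096 = 64/25 - 3096 = -77336/25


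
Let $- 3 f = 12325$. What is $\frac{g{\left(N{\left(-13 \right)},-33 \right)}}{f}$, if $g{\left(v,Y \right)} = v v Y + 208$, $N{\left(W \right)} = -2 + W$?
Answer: $\frac{21651}{12325} \approx 1.7567$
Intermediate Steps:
$f = - \frac{12325}{3}$ ($f = \left(- \frac{1}{3}\right) 12325 = - \frac{12325}{3} \approx -4108.3$)
$g{\left(v,Y \right)} = 208 + Y v^{2}$ ($g{\left(v,Y \right)} = v^{2} Y + 208 = Y v^{2} + 208 = 208 + Y v^{2}$)
$\frac{g{\left(N{\left(-13 \right)},-33 \right)}}{f} = \frac{208 - 33 \left(-2 - 13\right)^{2}}{- \frac{12325}{3}} = \left(208 - 33 \left(-15\right)^{2}\right) \left(- \frac{3}{12325}\right) = \left(208 - 7425\right) \left(- \frac{3}{12325}\right) = \left(-7217\right) \left(- \frac{3}{12325}\right) = \frac{21651}{12325}$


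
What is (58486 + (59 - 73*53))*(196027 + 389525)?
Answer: 32015641152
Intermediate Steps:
(58486 + (59 - 73*53))*(196027 + 389525) = (58486 + (59 - 3869))*585552 = (58486 - 3810)*585552 = 54676*585552 = 32015641152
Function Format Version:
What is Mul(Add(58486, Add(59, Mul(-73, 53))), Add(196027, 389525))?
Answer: 32015641152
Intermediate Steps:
Mul(Add(58486, Add(59, Mul(-73, 53))), Add(196027, 389525)) = Mul(Add(58486, Add(59, -3869)), 585552) = Mul(Add(58486, -3810), 585552) = Mul(54676, 585552) = 32015641152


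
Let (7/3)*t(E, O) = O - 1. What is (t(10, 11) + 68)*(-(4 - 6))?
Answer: 1012/7 ≈ 144.57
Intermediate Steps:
t(E, O) = -3/7 + 3*O/7 (t(E, O) = 3*(O - 1)/7 = 3*(-1 + O)/7 = -3/7 + 3*O/7)
(t(10, 11) + 68)*(-(4 - 6)) = ((-3/7 + (3/7)*11) + 68)*(-(4 - 6)) = ((-3/7 + 33/7) + 68)*(-1*(-2)) = (30/7 + 68)*2 = (506/7)*2 = 1012/7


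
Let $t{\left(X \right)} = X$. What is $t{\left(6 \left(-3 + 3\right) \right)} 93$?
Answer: $0$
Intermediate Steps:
$t{\left(6 \left(-3 + 3\right) \right)} 93 = 6 \left(-3 + 3\right) 93 = 6 \cdot 0 \cdot 93 = 0 \cdot 93 = 0$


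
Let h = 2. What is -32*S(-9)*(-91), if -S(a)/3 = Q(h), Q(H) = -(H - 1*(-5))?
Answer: 61152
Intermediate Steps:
Q(H) = -5 - H (Q(H) = -(H + 5) = -(5 + H) = -5 - H)
S(a) = 21 (S(a) = -3*(-5 - 1*2) = -3*(-5 - 2) = -3*(-7) = 21)
-32*S(-9)*(-91) = -32*21*(-91) = -672*(-91) = 61152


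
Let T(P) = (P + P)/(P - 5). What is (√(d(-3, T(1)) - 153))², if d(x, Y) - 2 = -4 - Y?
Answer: -309/2 ≈ -154.50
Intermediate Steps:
T(P) = 2*P/(-5 + P) (T(P) = (2*P)/(-5 + P) = 2*P/(-5 + P))
d(x, Y) = -2 - Y (d(x, Y) = 2 + (-4 - Y) = -2 - Y)
(√(d(-3, T(1)) - 153))² = (√((-2 - 2/(-5 + 1)) - 153))² = (√((-2 - 2/(-4)) - 153))² = (√((-2 - 2*(-1)/4) - 153))² = (√((-2 - 1*(-½)) - 153))² = (√((-2 + ½) - 153))² = (√(-3/2 - 153))² = (√(-309/2))² = (I*√618/2)² = -309/2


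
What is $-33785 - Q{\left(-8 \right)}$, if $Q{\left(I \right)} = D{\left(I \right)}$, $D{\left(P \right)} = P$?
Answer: $-33777$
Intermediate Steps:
$Q{\left(I \right)} = I$
$-33785 - Q{\left(-8 \right)} = -33785 - -8 = -33785 + 8 = -33777$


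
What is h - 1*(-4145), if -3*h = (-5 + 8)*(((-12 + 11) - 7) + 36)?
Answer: 4117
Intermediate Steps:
h = -28 (h = -(-5 + 8)*(((-12 + 11) - 7) + 36)/3 = -((-1 - 7) + 36) = -(-8 + 36) = -28 ≈ -28.000)
h - 1*(-4145) = -28 - 1*(-4145) = -28 + 4145 = 4117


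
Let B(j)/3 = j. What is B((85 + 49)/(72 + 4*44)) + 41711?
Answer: 5172365/124 ≈ 41713.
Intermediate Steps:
B(j) = 3*j
B((85 + 49)/(72 + 4*44)) + 41711 = 3*((85 + 49)/(72 + 4*44)) + 41711 = 3*(134/(72 + 176)) + 41711 = 3*(134/248) + 41711 = 3*(134*(1/248)) + 41711 = 3*(67/124) + 41711 = 201/124 + 41711 = 5172365/124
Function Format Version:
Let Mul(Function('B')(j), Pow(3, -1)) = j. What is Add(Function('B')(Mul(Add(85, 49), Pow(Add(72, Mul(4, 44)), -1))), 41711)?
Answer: Rational(5172365, 124) ≈ 41713.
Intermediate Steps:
Function('B')(j) = Mul(3, j)
Add(Function('B')(Mul(Add(85, 49), Pow(Add(72, Mul(4, 44)), -1))), 41711) = Add(Mul(3, Mul(Add(85, 49), Pow(Add(72, Mul(4, 44)), -1))), 41711) = Add(Mul(3, Mul(134, Pow(Add(72, 176), -1))), 41711) = Add(Mul(3, Mul(134, Pow(248, -1))), 41711) = Add(Mul(3, Mul(134, Rational(1, 248))), 41711) = Add(Mul(3, Rational(67, 124)), 41711) = Add(Rational(201, 124), 41711) = Rational(5172365, 124)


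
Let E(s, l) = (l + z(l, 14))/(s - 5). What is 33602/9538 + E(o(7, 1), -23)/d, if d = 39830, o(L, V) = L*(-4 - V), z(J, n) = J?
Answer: 13383786287/3798985400 ≈ 3.5230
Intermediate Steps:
E(s, l) = 2*l/(-5 + s) (E(s, l) = (l + l)/(s - 5) = (2*l)/(-5 + s) = 2*l/(-5 + s))
33602/9538 + E(o(7, 1), -23)/d = 33602/9538 + (2*(-23)/(-5 - 1*7*(4 + 1)))/39830 = 33602*(1/9538) + (2*(-23)/(-5 - 1*7*5))*(1/39830) = 16801/4769 + (2*(-23)/(-5 - 35))*(1/39830) = 16801/4769 + (2*(-23)/(-40))*(1/39830) = 16801/4769 + (2*(-23)*(-1/40))*(1/39830) = 16801/4769 + (23/20)*(1/39830) = 16801/4769 + 23/796600 = 13383786287/3798985400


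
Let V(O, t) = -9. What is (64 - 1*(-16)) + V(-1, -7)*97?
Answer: -793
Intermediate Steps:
(64 - 1*(-16)) + V(-1, -7)*97 = (64 - 1*(-16)) - 9*97 = (64 + 16) - 873 = 80 - 873 = -793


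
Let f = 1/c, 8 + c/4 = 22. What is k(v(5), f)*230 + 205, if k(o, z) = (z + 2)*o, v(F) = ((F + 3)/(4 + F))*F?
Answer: 142865/63 ≈ 2267.7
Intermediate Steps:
c = 56 (c = -32 + 4*22 = -32 + 88 = 56)
v(F) = F*(3 + F)/(4 + F) (v(F) = ((3 + F)/(4 + F))*F = F*(3 + F)/(4 + F))
f = 1/56 ≈ 0.017857
k(o, z) = o*(2 + z) (k(o, z) = (2 + z)*o = o*(2 + z))
k(v(5), f)*230 + 205 = ((5*(3 + 5)/(4 + 5))*(2 + 1/56))*230 + 205 = ((5*8/9)*(113/56))*230 + 205 = ((5*(⅑)*8)*(113/56))*230 + 205 = ((40/9)*(113/56))*230 + 205 = (565/63)*230 + 205 = 129950/63 + 205 = 142865/63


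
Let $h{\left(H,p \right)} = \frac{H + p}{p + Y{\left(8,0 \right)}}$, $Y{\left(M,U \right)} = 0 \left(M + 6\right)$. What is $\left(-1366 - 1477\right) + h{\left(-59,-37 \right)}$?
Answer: $- \frac{105095}{37} \approx -2840.4$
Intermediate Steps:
$Y{\left(M,U \right)} = 0$ ($Y{\left(M,U \right)} = 0 \left(6 + M\right) = 0$)
$h{\left(H,p \right)} = \frac{H + p}{p}$ ($h{\left(H,p \right)} = \frac{H + p}{p + 0} = \frac{H + p}{p}$)
$\left(-1366 - 1477\right) + h{\left(-59,-37 \right)} = \left(-1366 - 1477\right) + \frac{-59 - 37}{-37} = \left(-1366 - 1477\right) - - \frac{96}{37} = -2843 + \frac{96}{37} = - \frac{105095}{37}$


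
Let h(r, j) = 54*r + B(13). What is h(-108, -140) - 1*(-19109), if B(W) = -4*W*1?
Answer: 13225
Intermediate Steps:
B(W) = -4*W
h(r, j) = -52 + 54*r (h(r, j) = 54*r - 4*13 = 54*r - 52 = -52 + 54*r)
h(-108, -140) - 1*(-19109) = (-52 + 54*(-108)) - 1*(-19109) = (-52 - 5832) + 19109 = -5884 + 19109 = 13225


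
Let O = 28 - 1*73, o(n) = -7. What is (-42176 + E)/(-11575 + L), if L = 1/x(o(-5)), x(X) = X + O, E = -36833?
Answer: 4108468/601901 ≈ 6.8258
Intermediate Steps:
O = -45 (O = 28 - 73 = -45)
x(X) = -45 + X (x(X) = X - 45 = -45 + X)
L = -1/52 (L = 1/(-45 - 7) = 1/(-52) = -1/52 ≈ -0.019231)
(-42176 + E)/(-11575 + L) = (-42176 - 36833)/(-11575 - 1/52) = -79009/(-601901/52) = -79009*(-52/601901) = 4108468/601901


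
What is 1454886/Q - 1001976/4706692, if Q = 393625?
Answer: 1613324373528/463167909625 ≈ 3.4832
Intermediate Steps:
1454886/Q - 1001976/4706692 = 1454886/393625 - 1001976/4706692 = 1454886*(1/393625) - 1001976*1/4706692 = 1454886/393625 - 250494/1176673 = 1613324373528/463167909625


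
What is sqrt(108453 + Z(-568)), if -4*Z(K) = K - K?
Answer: sqrt(108453) ≈ 329.32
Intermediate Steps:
Z(K) = 0 (Z(K) = -(K - K)/4 = -1/4*0 = 0)
sqrt(108453 + Z(-568)) = sqrt(108453 + 0) = sqrt(108453)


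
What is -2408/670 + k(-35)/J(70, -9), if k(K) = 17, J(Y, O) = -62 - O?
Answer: -69507/17755 ≈ -3.9148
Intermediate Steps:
-2408/670 + k(-35)/J(70, -9) = -2408/670 + 17/(-62 - 1*(-9)) = -2408*1/670 + 17/(-62 + 9) = -1204/335 + 17/(-53) = -1204/335 + 17*(-1/53) = -1204/335 - 17/53 = -69507/17755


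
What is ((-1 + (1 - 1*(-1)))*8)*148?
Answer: 1184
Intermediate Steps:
((-1 + (1 - 1*(-1)))*8)*148 = ((-1 + (1 + 1))*8)*148 = ((-1 + 2)*8)*148 = (1*8)*148 = 8*148 = 1184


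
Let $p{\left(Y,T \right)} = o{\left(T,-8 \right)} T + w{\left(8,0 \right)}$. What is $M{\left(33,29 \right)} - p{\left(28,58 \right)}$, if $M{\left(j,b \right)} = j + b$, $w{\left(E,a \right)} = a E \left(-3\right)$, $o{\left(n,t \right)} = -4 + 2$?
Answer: $178$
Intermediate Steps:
$o{\left(n,t \right)} = -2$
$w{\left(E,a \right)} = - 3 E a$ ($w{\left(E,a \right)} = E a \left(-3\right) = - 3 E a$)
$p{\left(Y,T \right)} = - 2 T$ ($p{\left(Y,T \right)} = - 2 T - 24 \cdot 0 = - 2 T + 0 = - 2 T$)
$M{\left(j,b \right)} = b + j$
$M{\left(33,29 \right)} - p{\left(28,58 \right)} = \left(29 + 33\right) - \left(-2\right) 58 = 62 - -116 = 62 + 116 = 178$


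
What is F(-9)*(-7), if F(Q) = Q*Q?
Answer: -567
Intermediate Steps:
F(Q) = Q²
F(-9)*(-7) = (-9)²*(-7) = 81*(-7) = -567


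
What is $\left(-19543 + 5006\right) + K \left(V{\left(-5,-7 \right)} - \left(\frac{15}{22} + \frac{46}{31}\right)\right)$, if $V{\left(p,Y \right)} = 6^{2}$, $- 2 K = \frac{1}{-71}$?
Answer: $- \frac{19828143}{1364} \approx -14537.0$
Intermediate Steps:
$K = \frac{1}{142}$ ($K = - \frac{1}{2 \left(-71\right)} = \left(- \frac{1}{2}\right) \left(- \frac{1}{71}\right) = \frac{1}{142} \approx 0.0070423$)
$V{\left(p,Y \right)} = 36$
$\left(-19543 + 5006\right) + K \left(V{\left(-5,-7 \right)} - \left(\frac{15}{22} + \frac{46}{31}\right)\right) = \left(-19543 + 5006\right) + \frac{36 - \left(\frac{15}{22} + \frac{46}{31}\right)}{142} = -14537 + \frac{36 - \frac{1477}{682}}{142} = -14537 + \frac{1}{142} \cdot \frac{23075}{682} = -14537 + \frac{325}{1364} = - \frac{19828143}{1364}$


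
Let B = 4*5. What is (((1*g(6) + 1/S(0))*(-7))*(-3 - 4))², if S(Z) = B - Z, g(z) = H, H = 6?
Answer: 35153041/400 ≈ 87883.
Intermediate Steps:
B = 20
g(z) = 6
S(Z) = 20 - Z
(((1*g(6) + 1/S(0))*(-7))*(-3 - 4))² = (((1*6 + 1/(20 - 1*0))*(-7))*(-3 - 4))² = (((6 + 1/(20 + 0))*(-7))*(-7))² = (((6 + 1/20)*(-7))*(-7))² = (((121/20)*(-7))*(-7))² = (-847/20*(-7))² = (5929/20)² = 35153041/400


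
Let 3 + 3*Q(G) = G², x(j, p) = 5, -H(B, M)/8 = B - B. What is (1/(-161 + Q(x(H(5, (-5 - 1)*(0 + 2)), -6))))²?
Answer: 9/212521 ≈ 4.2349e-5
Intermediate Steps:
H(B, M) = 0 (H(B, M) = -8*(B - B) = -8*0 = 0)
Q(G) = -1 + G²/3
(1/(-161 + Q(x(H(5, (-5 - 1)*(0 + 2)), -6))))² = (1/(-161 + (-1 + (⅓)*5²)))² = (1/(-161 + (-1 + (⅓)*25)))² = (1/(-161 + (-1 + 25/3)))² = (1/(-161 + 22/3))² = (1/(-461/3))² = (-3/461)² = 9/212521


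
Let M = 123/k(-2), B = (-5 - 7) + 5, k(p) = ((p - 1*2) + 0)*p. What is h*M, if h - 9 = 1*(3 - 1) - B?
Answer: 1107/4 ≈ 276.75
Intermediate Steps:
k(p) = p*(-2 + p) (k(p) = ((p - 2) + 0)*p = ((-2 + p) + 0)*p = (-2 + p)*p = p*(-2 + p))
B = -7 (B = -12 + 5 = -7)
M = 123/8 (M = 123/((-2*(-2 - 2))) = 123/((-2*(-4))) = 123/8 ≈ 15.375)
h = 18 (h = 9 + (1*(3 - 1) - 1*(-7)) = 9 + (1*2 + 7) = 9 + (2 + 7) = 9 + 9 = 18)
h*M = 18*(123/8) = 1107/4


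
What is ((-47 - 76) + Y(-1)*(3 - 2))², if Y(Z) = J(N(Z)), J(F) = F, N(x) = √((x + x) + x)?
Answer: (123 - I*√3)² ≈ 15126.0 - 426.08*I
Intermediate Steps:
N(x) = √3*√x (N(x) = √(2*x + x) = √(3*x) = √3*√x)
Y(Z) = √3*√Z
((-47 - 76) + Y(-1)*(3 - 2))² = ((-47 - 76) + (√3*√(-1))*(3 - 2))² = (-123 + (√3*I)*1)² = (-123 + (I*√3)*1)² = (-123 + I*√3)²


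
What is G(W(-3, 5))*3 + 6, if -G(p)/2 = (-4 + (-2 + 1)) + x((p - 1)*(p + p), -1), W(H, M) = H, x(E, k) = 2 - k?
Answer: 18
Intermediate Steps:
G(p) = 4 (G(p) = -2*((-4 + (-2 + 1)) + (2 - 1*(-1))) = -2*((-4 - 1) + (2 + 1)) = -2*(-5 + 3) = -2*(-2) = 4)
G(W(-3, 5))*3 + 6 = 4*3 + 6 = 12 + 6 = 18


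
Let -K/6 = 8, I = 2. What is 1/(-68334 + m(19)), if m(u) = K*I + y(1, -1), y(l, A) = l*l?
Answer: -1/68429 ≈ -1.4614e-5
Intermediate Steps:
y(l, A) = l²
K = -48 (K = -6*8 = -48)
m(u) = -95 (m(u) = -48*2 + 1² = -96 + 1 = -95)
1/(-68334 + m(19)) = 1/(-68334 - 95) = 1/(-68429) = -1/68429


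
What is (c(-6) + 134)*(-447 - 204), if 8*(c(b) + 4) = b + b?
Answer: -167307/2 ≈ -83654.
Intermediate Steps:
c(b) = -4 + b/4 (c(b) = -4 + (b + b)/8 = -4 + (2*b)/8 = -4 + b/4)
(c(-6) + 134)*(-447 - 204) = ((-4 + (¼)*(-6)) + 134)*(-447 - 204) = ((-4 - 3/2) + 134)*(-651) = (-11/2 + 134)*(-651) = (257/2)*(-651) = -167307/2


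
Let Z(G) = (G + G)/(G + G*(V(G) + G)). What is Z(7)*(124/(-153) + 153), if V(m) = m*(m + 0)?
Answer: 46570/8721 ≈ 5.3400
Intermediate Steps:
V(m) = m² (V(m) = m*m = m²)
Z(G) = 2*G/(G + G*(G + G²)) (Z(G) = (G + G)/(G + G*(G² + G)) = (2*G)/(G + G*(G + G²)) = 2*G/(G + G*(G + G²)))
Z(7)*(124/(-153) + 153) = (2/(1 + 7 + 7²))*(124/(-153) + 153) = (2/(1 + 7 + 49))*(124*(-1/153) + 153) = (2/57)*(-124/153 + 153) = (2*(1/57))*(23285/153) = (2/57)*(23285/153) = 46570/8721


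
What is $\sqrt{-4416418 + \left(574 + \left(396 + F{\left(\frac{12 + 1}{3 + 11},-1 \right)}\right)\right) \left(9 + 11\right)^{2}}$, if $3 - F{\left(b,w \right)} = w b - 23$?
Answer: $\frac{i \sqrt{196864682}}{7} \approx 2004.4 i$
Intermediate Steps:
$F{\left(b,w \right)} = 26 - b w$ ($F{\left(b,w \right)} = 3 - \left(w b - 23\right) = 3 - \left(b w - 23\right) = 3 - \left(-23 + b w\right) = 26 - b w$)
$\sqrt{-4416418 + \left(574 + \left(396 + F{\left(\frac{12 + 1}{3 + 11},-1 \right)}\right)\right) \left(9 + 11\right)^{2}} = \sqrt{-4416418 + \left(574 + \left(396 + \left(26 - \frac{12 + 1}{3 + 11} \left(-1\right)\right)\right)\right) \left(9 + 11\right)^{2}} = \sqrt{-4416418 + \left(574 + \left(396 + \left(26 - \frac{13}{14} \left(-1\right)\right)\right)\right) 20^{2}} = \sqrt{-4416418 + \left(574 + \left(396 + \left(26 - 13 \cdot \frac{1}{14} \left(-1\right)\right)\right)\right) 400} = \sqrt{-4416418 + \left(574 + \left(396 + \left(26 - \frac{13}{14} \left(-1\right)\right)\right)\right) 400} = \sqrt{-4416418 + \left(574 + \left(396 + \left(26 + \frac{13}{14}\right)\right)\right) 400} = \sqrt{-4416418 + \left(574 + \left(396 + \frac{377}{14}\right)\right) 400} = \sqrt{-4416418 + \left(574 + \frac{5921}{14}\right) 400} = \sqrt{-4416418 + \frac{13957}{14} \cdot 400} = \sqrt{-4416418 + \frac{2791400}{7}} = \sqrt{- \frac{28123526}{7}} = \frac{i \sqrt{196864682}}{7}$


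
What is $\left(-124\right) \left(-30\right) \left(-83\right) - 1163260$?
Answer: $-1472020$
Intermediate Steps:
$\left(-124\right) \left(-30\right) \left(-83\right) - 1163260 = 3720 \left(-83\right) - 1163260 = -308760 - 1163260 = -1472020$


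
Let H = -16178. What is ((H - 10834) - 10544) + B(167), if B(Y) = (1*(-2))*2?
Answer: -37560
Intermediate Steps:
B(Y) = -4 (B(Y) = -2*2 = -4)
((H - 10834) - 10544) + B(167) = ((-16178 - 10834) - 10544) - 4 = (-27012 - 10544) - 4 = -37556 - 4 = -37560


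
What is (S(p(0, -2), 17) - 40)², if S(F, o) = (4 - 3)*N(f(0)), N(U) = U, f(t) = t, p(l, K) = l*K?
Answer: 1600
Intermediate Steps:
p(l, K) = K*l
S(F, o) = 0 (S(F, o) = (4 - 3)*0 = 1*0 = 0)
(S(p(0, -2), 17) - 40)² = (0 - 40)² = (-40)² = 1600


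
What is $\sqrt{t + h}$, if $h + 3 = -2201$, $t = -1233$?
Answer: $i \sqrt{3437} \approx 58.626 i$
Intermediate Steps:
$h = -2204$ ($h = -3 - 2201 = -2204$)
$\sqrt{t + h} = \sqrt{-1233 - 2204} = \sqrt{-3437} = i \sqrt{3437}$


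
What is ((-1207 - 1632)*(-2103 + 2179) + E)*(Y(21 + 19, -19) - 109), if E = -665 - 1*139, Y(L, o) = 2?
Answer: 23172776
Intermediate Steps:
E = -804 (E = -665 - 139 = -804)
((-1207 - 1632)*(-2103 + 2179) + E)*(Y(21 + 19, -19) - 109) = ((-1207 - 1632)*(-2103 + 2179) - 804)*(2 - 109) = (-2839*76 - 804)*(-107) = (-215764 - 804)*(-107) = -216568*(-107) = 23172776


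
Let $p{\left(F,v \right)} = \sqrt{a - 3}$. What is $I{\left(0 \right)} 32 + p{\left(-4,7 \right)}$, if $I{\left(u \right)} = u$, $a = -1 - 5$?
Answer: $3 i \approx 3.0 i$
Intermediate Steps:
$a = -6$
$p{\left(F,v \right)} = 3 i$ ($p{\left(F,v \right)} = \sqrt{-6 - 3} = \sqrt{-9} = 3 i$)
$I{\left(0 \right)} 32 + p{\left(-4,7 \right)} = 0 \cdot 32 + 3 i = 0 + 3 i = 3 i$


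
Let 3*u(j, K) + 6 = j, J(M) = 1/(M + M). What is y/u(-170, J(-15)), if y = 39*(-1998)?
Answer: 116883/88 ≈ 1328.2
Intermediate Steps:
J(M) = 1/(2*M)
u(j, K) = -2 + j/3
y = -77922
y/u(-170, J(-15)) = -77922/(-2 + (⅓)*(-170)) = -77922/(-2 - 170/3) = -77922/(-176/3) = -77922*(-3/176) = 116883/88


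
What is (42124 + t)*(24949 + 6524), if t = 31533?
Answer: 2318206761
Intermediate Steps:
(42124 + t)*(24949 + 6524) = (42124 + 31533)*(24949 + 6524) = 73657*31473 = 2318206761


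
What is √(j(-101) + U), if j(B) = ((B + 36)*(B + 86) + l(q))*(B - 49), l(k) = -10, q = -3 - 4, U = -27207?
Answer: 43*I*√93 ≈ 414.68*I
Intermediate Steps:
q = -7
j(B) = (-49 + B)*(-10 + (36 + B)*(86 + B)) (j(B) = ((B + 36)*(B + 86) - 10)*(B - 49) = ((36 + B)*(86 + B) - 10)*(-49 + B) = (-10 + (36 + B)*(86 + B))*(-49 + B) = (-49 + B)*(-10 + (36 + B)*(86 + B)))
√(j(-101) + U) = √((-151214 + (-101)³ - 2892*(-101) + 73*(-101)²) - 27207) = √((-151214 - 1030301 + 292092 + 73*10201) - 27207) = √((-151214 - 1030301 + 292092 + 744673) - 27207) = √(-144750 - 27207) = √(-171957) = 43*I*√93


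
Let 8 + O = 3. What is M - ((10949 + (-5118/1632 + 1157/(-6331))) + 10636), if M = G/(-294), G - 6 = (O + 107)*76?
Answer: -140252271181/6490736 ≈ -21608.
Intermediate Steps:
O = -5 (O = -8 + 3 = -5)
G = 7758 (G = 6 + (-5 + 107)*76 = 6 + 102*76 = 6 + 7752 = 7758)
M = -1293/49 (M = 7758/(-294) = 7758*(-1/294) = -1293/49 ≈ -26.388)
M - ((10949 + (-5118/1632 + 1157/(-6331))) + 10636) = -1293/49 - ((10949 + (-5118/1632 + 1157/(-6331))) + 10636) = -1293/49 - ((10949 + (-5118*1/1632 + 1157*(-1/6331))) + 10636) = -1293/49 - ((10949 + (-853/272 - 89/487)) + 10636) = -1293/49 - ((10949 - 439619/132464) + 10636) = -1293/49 - (1449908717/132464 + 10636) = -1293/49 - 1*2858795821/132464 = -1293/49 - 2858795821/132464 = -140252271181/6490736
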